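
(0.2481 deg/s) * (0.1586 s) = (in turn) 0.0001093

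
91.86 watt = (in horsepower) 0.1232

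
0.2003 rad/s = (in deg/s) 11.48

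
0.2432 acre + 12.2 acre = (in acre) 12.44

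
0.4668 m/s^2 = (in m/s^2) 0.4668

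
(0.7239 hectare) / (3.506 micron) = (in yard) 2.258e+09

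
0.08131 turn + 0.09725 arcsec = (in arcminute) 1756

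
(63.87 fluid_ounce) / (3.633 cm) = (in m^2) 0.05199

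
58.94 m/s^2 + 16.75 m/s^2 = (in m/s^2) 75.69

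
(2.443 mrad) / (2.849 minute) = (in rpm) 0.0001365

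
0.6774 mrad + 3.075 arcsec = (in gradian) 0.04407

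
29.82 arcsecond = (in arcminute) 0.497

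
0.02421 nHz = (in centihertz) 2.421e-09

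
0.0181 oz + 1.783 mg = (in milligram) 514.9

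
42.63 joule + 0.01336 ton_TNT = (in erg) 5.59e+14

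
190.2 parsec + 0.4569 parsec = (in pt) 1.668e+22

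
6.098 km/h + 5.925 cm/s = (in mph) 3.922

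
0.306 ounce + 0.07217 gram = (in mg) 8747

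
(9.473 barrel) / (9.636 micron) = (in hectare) 15.63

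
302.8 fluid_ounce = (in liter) 8.955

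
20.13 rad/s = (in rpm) 192.2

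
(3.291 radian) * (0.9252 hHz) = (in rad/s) 304.5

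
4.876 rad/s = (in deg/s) 279.4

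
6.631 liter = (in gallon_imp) 1.459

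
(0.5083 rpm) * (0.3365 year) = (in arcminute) 1.942e+09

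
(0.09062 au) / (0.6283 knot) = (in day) 4.854e+05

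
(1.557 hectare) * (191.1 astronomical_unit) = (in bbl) 2.8e+18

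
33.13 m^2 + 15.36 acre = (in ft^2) 6.694e+05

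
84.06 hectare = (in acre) 207.7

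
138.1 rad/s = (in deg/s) 7913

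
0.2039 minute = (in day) 0.0001416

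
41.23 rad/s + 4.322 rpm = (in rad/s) 41.68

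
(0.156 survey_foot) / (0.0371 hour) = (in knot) 0.000692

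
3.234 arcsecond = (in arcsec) 3.234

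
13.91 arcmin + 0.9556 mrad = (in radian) 0.005002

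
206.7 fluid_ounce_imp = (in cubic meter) 0.005873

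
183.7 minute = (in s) 1.102e+04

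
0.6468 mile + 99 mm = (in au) 6.959e-09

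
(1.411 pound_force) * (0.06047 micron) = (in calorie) 9.071e-08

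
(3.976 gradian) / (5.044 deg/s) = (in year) 2.25e-08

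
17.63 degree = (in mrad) 307.7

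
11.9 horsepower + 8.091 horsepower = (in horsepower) 19.99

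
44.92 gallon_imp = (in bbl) 1.284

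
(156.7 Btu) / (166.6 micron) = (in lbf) 2.231e+08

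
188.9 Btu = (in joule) 1.993e+05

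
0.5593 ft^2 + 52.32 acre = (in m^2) 2.117e+05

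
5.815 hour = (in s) 2.093e+04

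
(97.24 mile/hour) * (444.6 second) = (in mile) 12.01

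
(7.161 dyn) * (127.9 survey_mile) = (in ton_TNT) 3.523e-09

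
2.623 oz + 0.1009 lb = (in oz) 4.237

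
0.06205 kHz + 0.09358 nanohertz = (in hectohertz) 0.6205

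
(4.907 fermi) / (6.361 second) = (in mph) 1.726e-15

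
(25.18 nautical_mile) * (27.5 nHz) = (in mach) 3.766e-06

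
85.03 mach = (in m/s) 2.895e+04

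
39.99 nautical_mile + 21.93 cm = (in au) 4.951e-07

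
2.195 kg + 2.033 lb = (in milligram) 3.117e+06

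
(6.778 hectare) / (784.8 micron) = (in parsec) 2.799e-09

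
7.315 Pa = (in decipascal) 73.15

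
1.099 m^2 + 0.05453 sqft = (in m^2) 1.104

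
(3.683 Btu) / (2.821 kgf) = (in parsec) 4.552e-15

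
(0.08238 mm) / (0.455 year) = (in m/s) 5.741e-12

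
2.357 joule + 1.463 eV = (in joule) 2.357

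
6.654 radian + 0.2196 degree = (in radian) 6.658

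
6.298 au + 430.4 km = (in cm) 9.422e+13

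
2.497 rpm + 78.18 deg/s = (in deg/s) 93.16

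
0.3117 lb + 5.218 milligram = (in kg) 0.1414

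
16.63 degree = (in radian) 0.2902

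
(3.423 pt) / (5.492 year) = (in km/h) 2.51e-11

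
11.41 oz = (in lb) 0.7131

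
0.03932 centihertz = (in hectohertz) 3.932e-06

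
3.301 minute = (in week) 0.0003275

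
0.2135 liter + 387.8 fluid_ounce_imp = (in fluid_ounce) 379.8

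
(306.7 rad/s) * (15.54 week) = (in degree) 1.652e+11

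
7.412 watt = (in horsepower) 0.00994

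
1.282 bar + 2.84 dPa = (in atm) 1.265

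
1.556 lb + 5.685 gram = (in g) 711.5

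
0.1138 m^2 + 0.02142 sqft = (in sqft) 1.246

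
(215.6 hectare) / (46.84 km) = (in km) 0.04603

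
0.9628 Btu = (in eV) 6.34e+21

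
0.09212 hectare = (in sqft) 9916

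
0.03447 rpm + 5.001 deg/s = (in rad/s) 0.09089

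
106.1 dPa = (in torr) 0.07958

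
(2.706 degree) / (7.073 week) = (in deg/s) 6.326e-07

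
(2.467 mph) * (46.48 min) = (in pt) 8.718e+06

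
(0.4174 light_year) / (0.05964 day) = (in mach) 2.251e+09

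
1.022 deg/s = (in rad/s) 0.01784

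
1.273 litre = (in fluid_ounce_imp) 44.8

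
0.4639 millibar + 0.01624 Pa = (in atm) 0.000458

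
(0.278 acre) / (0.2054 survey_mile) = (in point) 9647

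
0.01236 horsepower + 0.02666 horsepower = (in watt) 29.1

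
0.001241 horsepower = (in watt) 0.9254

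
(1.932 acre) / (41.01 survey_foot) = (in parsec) 2.027e-14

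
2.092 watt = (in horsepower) 0.002805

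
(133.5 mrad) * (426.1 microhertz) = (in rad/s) 5.688e-05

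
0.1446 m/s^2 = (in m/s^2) 0.1446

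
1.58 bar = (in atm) 1.559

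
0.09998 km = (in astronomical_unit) 6.683e-10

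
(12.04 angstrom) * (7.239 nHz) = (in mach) 2.56e-20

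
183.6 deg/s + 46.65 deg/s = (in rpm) 38.38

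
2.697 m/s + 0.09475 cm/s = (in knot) 5.244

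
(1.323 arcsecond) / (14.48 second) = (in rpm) 4.23e-06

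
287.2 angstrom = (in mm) 2.872e-05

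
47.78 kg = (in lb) 105.3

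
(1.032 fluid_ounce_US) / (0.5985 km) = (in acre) 1.26e-11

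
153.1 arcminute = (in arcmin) 153.1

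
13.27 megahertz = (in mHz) 1.327e+10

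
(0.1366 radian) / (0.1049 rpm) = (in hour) 0.003454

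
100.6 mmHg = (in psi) 1.945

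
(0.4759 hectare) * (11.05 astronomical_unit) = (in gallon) 2.078e+18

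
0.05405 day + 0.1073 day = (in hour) 3.872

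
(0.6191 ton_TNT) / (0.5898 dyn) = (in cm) 4.392e+16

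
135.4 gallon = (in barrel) 3.224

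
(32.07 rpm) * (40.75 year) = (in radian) 4.316e+09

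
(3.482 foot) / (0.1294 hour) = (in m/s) 0.002278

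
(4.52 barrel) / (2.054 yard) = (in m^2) 0.3826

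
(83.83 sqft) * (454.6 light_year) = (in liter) 3.35e+22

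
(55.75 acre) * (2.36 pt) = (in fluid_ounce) 6.351e+06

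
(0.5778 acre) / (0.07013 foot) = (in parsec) 3.545e-12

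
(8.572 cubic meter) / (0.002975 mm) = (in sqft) 3.101e+07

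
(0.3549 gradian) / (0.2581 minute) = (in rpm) 0.003438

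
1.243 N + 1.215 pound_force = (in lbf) 1.494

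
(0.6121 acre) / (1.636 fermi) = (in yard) 1.656e+18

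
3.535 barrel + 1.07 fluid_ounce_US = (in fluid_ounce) 1.901e+04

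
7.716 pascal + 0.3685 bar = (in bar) 0.3686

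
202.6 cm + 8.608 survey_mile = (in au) 9.262e-08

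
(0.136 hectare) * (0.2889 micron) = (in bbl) 0.002471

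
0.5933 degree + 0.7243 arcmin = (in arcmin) 36.32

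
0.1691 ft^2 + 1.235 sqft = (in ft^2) 1.404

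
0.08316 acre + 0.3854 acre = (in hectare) 0.1896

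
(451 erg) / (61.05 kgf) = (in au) 5.036e-19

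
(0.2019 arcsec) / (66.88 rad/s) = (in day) 1.694e-13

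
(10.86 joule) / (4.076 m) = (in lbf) 0.599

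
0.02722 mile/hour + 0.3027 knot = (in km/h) 0.6044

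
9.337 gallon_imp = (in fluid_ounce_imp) 1494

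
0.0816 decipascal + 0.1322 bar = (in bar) 0.1322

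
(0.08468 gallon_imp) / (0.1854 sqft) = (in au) 1.494e-13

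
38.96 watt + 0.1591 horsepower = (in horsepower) 0.2113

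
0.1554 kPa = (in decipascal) 1554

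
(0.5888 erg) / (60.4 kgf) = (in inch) 3.914e-09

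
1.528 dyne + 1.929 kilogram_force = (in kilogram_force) 1.929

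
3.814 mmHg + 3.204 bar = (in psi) 46.54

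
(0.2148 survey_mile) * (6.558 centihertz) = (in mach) 0.06658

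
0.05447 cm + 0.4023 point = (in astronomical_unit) 4.59e-15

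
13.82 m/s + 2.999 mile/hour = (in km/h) 54.58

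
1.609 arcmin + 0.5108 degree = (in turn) 0.001493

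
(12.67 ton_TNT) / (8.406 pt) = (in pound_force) 4.019e+12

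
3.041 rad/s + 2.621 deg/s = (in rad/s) 3.087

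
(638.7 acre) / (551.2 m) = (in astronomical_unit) 3.135e-08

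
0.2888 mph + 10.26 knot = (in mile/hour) 12.1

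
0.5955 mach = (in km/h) 730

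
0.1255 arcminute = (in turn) 5.81e-06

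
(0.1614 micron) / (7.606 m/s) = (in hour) 5.894e-12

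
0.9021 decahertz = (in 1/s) 9.021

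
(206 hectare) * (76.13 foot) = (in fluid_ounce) 1.616e+12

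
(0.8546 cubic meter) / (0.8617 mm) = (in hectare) 0.09918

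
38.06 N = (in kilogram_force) 3.881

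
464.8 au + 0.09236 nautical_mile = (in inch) 2.738e+15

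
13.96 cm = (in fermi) 1.396e+14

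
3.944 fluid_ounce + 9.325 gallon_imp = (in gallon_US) 11.23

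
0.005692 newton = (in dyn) 569.2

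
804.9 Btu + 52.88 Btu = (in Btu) 857.8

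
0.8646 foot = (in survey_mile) 0.0001637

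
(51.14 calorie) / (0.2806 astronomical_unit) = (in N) 5.097e-09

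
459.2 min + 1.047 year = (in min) 5.508e+05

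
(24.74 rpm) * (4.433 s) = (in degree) 658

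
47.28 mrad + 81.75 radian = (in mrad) 8.18e+04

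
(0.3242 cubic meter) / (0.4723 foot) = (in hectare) 0.0002252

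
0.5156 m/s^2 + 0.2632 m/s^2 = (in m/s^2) 0.7788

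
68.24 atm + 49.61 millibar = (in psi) 1004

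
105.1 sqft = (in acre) 0.002413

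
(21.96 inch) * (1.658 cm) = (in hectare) 9.248e-07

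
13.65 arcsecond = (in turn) 1.053e-05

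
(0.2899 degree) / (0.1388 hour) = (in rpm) 9.67e-05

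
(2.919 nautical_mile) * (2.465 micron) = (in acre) 3.293e-06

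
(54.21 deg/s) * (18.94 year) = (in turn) 8.994e+07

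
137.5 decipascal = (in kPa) 0.01375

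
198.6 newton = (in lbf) 44.65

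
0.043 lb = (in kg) 0.0195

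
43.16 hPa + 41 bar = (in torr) 3.078e+04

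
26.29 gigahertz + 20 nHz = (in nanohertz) 2.629e+19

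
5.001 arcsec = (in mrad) 0.02425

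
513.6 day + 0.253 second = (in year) 1.407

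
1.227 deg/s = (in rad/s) 0.02142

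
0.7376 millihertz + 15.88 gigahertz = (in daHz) 1.588e+09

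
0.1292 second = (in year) 4.097e-09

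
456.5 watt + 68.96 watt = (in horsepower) 0.7047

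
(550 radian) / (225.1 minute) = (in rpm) 0.3889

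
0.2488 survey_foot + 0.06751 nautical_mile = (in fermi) 1.251e+17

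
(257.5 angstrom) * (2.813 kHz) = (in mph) 0.000162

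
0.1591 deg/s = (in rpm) 0.02652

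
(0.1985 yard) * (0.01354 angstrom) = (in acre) 6.073e-17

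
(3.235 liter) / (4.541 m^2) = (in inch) 0.02805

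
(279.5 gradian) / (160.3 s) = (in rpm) 0.2615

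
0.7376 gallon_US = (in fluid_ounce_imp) 98.27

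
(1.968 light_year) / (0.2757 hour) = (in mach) 5.509e+10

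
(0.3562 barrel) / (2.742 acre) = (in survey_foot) 1.674e-05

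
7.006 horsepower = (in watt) 5224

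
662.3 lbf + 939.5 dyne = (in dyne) 2.946e+08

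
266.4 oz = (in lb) 16.65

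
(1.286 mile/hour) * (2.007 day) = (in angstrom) 9.969e+14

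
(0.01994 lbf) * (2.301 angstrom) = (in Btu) 1.934e-14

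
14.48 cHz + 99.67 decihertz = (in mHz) 1.011e+04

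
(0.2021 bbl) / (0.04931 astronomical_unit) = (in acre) 1.076e-15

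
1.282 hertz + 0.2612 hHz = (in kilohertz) 0.0274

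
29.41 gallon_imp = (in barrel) 0.841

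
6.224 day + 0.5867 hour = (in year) 0.01712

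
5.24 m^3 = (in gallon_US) 1384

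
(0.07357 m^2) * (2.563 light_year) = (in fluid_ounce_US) 6.032e+19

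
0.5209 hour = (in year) 5.946e-05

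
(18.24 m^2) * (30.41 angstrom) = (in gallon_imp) 1.22e-05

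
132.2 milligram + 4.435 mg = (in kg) 0.0001366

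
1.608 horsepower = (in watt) 1199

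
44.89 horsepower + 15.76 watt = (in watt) 3.349e+04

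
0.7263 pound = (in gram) 329.4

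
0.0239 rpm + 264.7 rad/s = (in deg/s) 1.517e+04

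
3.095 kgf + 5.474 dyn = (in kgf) 3.095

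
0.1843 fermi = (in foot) 6.047e-16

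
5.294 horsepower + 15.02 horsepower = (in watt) 1.515e+04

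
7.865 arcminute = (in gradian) 0.1456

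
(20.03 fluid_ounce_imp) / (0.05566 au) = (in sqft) 7.357e-13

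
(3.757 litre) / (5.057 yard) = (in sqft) 0.008745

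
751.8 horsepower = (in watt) 5.606e+05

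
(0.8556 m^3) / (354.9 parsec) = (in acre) 1.931e-23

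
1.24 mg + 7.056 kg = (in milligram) 7.056e+06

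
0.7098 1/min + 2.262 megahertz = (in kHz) 2262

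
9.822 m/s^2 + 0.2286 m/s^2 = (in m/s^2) 10.05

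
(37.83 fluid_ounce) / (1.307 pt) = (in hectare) 0.0002426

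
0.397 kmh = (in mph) 0.2467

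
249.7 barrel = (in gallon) 1.049e+04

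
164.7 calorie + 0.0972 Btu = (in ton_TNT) 1.892e-07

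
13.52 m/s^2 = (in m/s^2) 13.52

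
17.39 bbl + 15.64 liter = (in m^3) 2.78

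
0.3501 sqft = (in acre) 8.037e-06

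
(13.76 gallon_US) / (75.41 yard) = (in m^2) 0.0007554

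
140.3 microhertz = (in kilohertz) 1.403e-07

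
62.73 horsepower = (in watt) 4.678e+04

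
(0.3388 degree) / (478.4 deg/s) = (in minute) 1.18e-05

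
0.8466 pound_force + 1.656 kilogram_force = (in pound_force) 4.497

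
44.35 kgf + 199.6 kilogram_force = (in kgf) 244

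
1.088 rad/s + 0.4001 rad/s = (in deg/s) 85.26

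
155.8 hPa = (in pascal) 1.558e+04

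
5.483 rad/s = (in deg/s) 314.2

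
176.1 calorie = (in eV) 4.599e+21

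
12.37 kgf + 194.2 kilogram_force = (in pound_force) 455.4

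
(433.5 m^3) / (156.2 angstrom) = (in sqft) 2.987e+11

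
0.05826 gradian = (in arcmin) 3.146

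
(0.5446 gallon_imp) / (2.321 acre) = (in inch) 1.038e-05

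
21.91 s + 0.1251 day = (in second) 1.083e+04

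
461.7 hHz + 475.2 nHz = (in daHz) 4617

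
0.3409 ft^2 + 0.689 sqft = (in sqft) 1.03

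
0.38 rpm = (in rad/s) 0.03979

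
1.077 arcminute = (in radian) 0.0003133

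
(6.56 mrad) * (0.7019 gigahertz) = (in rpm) 4.397e+07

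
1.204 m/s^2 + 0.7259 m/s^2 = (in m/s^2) 1.93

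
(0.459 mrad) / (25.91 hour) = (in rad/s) 4.921e-09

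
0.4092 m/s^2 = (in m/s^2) 0.4092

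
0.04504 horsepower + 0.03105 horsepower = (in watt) 56.74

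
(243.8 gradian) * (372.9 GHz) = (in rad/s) 1.428e+12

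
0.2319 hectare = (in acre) 0.573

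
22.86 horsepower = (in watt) 1.705e+04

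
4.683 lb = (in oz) 74.93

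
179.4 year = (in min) 9.429e+07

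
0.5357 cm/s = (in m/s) 0.005357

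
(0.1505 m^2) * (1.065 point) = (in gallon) 0.01494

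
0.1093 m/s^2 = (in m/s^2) 0.1093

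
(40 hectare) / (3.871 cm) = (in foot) 3.39e+07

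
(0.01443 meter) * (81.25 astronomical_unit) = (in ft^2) 1.888e+12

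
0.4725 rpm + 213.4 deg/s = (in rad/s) 3.774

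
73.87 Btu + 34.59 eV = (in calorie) 1.863e+04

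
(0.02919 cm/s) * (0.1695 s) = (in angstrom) 4.948e+05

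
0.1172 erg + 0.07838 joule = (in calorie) 0.01873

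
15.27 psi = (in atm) 1.039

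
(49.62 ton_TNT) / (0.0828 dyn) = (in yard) 2.742e+17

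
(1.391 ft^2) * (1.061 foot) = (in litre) 41.79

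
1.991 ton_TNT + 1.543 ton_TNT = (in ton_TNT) 3.534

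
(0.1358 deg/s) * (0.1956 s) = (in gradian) 0.02951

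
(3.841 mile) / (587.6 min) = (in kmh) 0.6312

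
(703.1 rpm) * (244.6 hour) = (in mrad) 6.483e+10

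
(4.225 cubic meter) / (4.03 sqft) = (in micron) 1.128e+07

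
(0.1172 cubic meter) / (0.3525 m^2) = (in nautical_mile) 0.0001795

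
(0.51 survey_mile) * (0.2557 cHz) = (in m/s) 2.099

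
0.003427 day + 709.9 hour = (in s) 2.556e+06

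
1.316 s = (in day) 1.523e-05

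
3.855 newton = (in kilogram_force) 0.3931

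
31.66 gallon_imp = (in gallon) 38.02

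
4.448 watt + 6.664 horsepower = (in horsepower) 6.67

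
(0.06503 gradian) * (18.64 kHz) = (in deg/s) 1091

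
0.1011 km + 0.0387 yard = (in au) 6.76e-10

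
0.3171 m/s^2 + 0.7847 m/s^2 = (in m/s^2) 1.102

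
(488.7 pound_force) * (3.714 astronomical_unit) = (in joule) 1.208e+15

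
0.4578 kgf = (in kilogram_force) 0.4578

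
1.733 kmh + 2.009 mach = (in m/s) 684.5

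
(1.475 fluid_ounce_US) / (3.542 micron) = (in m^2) 12.32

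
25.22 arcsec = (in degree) 0.007006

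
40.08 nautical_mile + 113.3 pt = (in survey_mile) 46.12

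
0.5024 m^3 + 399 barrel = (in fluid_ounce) 2.162e+06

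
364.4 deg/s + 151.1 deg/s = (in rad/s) 8.997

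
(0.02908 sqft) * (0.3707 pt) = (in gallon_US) 9.333e-05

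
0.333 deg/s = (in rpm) 0.0555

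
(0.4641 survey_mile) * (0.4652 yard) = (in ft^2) 3420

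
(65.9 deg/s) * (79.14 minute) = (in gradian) 3.477e+05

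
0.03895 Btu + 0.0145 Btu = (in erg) 5.639e+08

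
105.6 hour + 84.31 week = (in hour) 1.427e+04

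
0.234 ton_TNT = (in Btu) 9.28e+05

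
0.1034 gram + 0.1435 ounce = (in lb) 0.009197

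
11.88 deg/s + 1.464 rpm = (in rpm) 3.444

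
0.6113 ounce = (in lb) 0.03821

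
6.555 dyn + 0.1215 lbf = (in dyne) 5.405e+04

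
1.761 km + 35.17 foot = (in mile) 1.101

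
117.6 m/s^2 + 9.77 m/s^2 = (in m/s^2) 127.4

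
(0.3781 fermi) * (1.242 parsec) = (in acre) 0.003581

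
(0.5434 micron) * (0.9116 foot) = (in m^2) 1.51e-07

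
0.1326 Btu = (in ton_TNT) 3.344e-08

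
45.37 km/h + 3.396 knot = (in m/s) 14.35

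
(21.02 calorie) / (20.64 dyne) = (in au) 2.848e-06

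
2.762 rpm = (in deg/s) 16.57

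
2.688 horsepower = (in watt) 2004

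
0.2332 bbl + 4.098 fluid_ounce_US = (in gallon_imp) 8.182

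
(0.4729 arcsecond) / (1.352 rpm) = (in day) 1.874e-10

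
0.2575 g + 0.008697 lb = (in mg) 4202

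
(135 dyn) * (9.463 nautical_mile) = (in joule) 23.66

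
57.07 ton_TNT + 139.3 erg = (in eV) 1.49e+30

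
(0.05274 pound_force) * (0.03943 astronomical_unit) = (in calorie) 3.307e+08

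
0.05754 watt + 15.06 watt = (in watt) 15.12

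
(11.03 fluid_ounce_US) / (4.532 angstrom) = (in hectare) 71.98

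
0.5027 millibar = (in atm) 0.0004961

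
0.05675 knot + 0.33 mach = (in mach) 0.3301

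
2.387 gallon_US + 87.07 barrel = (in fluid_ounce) 4.684e+05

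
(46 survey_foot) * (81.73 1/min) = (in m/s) 19.1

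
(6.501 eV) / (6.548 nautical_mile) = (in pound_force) 1.931e-23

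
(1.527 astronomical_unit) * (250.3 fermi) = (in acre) 1.413e-05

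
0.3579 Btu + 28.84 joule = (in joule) 406.4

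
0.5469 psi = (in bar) 0.03771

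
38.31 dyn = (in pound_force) 8.612e-05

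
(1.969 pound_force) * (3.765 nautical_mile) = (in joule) 6.107e+04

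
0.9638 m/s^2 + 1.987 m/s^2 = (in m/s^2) 2.951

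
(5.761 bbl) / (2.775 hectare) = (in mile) 2.051e-08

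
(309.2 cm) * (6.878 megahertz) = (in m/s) 2.127e+07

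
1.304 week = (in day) 9.128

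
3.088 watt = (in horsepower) 0.004141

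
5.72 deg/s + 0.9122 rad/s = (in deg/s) 57.99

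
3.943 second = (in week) 6.52e-06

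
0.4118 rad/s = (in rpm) 3.932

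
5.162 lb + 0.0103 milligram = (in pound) 5.162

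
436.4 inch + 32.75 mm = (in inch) 437.7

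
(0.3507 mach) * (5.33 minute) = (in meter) 3.819e+04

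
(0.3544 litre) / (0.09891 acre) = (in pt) 0.00251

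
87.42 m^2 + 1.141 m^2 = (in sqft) 953.3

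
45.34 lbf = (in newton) 201.7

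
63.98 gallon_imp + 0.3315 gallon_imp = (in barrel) 1.839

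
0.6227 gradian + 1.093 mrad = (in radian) 0.01087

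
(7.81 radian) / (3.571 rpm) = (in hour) 0.005801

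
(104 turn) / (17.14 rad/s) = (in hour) 0.01059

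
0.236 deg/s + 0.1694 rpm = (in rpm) 0.2087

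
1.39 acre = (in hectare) 0.5625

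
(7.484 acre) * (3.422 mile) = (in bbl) 1.049e+09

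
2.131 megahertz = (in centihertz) 2.131e+08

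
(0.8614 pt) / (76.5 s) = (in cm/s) 0.0003972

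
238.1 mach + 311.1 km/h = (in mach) 238.4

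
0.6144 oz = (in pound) 0.0384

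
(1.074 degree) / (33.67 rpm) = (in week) 8.79e-09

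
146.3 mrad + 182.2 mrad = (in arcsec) 6.776e+04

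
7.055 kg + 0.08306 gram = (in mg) 7.055e+06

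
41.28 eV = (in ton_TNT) 1.581e-27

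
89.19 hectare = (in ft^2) 9.6e+06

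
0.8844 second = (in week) 1.462e-06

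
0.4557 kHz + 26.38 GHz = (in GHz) 26.38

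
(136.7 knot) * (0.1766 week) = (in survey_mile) 4667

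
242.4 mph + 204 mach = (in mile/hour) 1.556e+05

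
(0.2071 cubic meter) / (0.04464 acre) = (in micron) 1146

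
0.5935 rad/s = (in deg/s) 34.01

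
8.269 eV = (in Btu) 1.256e-21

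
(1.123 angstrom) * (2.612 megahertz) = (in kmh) 0.001056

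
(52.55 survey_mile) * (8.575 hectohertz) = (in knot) 1.41e+08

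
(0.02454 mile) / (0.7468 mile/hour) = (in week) 0.0001956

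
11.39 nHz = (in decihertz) 1.139e-07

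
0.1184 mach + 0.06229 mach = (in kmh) 221.5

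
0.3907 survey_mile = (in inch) 2.475e+04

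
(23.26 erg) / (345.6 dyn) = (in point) 1.908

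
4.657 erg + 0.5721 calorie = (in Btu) 0.002269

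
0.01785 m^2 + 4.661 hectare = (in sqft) 5.017e+05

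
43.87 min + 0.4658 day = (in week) 0.0709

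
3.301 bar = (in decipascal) 3.301e+06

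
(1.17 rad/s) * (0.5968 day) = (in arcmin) 2.074e+08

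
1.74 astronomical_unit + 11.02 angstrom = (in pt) 7.379e+14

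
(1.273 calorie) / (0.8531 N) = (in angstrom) 6.243e+10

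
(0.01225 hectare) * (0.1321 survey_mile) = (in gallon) 6.88e+06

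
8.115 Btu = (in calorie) 2046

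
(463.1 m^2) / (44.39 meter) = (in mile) 0.006482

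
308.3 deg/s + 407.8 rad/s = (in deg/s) 2.367e+04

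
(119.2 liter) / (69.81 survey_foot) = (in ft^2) 0.0603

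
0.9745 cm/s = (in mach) 2.862e-05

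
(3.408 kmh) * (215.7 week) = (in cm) 1.235e+10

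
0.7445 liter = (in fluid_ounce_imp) 26.2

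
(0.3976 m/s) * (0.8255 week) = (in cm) 1.985e+07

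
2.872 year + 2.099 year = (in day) 1814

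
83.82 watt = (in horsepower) 0.1124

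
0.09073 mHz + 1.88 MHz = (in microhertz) 1.88e+12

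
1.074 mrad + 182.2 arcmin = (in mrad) 54.07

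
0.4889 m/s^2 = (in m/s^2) 0.4889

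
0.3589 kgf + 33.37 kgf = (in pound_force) 74.36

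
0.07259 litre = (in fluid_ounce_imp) 2.555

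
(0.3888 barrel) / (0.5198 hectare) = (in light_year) 1.257e-21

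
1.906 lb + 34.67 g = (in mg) 8.992e+05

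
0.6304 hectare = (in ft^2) 6.786e+04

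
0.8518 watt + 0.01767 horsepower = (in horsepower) 0.01881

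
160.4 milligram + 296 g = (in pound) 0.6529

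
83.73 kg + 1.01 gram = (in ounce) 2954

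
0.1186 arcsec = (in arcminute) 0.001977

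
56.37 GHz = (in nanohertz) 5.637e+19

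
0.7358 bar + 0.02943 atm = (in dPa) 7.656e+05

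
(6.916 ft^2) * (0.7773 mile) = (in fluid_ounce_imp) 2.829e+07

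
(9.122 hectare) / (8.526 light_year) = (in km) 1.131e-15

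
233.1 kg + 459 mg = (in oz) 8222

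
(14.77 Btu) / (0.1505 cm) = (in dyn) 1.035e+12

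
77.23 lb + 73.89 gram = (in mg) 3.51e+07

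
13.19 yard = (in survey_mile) 0.007494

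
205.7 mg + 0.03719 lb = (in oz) 0.6023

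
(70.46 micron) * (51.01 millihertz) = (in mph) 8.04e-06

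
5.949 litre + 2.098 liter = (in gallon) 2.126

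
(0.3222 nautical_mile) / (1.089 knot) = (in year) 3.377e-05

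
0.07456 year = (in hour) 653.1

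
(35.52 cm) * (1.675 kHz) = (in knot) 1157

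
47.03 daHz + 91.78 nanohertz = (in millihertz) 4.703e+05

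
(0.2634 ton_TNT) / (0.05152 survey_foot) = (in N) 7.018e+10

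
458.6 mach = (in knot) 3.035e+05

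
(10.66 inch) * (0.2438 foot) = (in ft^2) 0.2166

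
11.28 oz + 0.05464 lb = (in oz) 12.15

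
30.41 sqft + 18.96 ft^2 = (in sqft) 49.37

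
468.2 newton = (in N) 468.2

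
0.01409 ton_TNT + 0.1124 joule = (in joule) 5.895e+07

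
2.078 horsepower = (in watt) 1550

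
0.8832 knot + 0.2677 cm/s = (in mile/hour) 1.022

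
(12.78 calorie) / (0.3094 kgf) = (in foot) 57.82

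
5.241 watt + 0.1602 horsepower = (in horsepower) 0.1672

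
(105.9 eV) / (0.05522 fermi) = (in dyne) 3.073e+04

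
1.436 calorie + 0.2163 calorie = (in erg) 6.913e+07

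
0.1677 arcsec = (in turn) 1.294e-07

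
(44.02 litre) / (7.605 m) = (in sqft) 0.0623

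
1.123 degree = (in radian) 0.0196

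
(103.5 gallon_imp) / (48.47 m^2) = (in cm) 0.9707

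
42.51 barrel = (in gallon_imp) 1487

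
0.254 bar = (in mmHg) 190.5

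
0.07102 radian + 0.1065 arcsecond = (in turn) 0.0113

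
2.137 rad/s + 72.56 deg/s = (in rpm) 32.5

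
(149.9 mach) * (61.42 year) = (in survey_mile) 6.143e+10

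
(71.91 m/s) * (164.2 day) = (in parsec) 3.306e-08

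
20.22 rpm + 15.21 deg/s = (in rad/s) 2.383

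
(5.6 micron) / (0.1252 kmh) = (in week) 2.662e-10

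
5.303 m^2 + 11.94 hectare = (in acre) 29.51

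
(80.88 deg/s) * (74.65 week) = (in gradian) 4.057e+09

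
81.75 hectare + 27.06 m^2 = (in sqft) 8.8e+06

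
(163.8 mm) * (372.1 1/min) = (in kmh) 3.657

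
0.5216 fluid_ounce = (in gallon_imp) 0.003393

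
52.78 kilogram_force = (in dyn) 5.176e+07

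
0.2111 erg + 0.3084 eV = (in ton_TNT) 5.045e-18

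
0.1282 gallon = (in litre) 0.4853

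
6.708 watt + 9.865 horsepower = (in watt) 7363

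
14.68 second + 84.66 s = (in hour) 0.02759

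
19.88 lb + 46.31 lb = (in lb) 66.19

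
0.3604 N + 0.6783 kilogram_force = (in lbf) 1.576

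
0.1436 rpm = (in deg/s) 0.8616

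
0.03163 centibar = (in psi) 0.004588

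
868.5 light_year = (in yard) 8.986e+18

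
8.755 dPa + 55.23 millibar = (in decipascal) 5.524e+04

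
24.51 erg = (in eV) 1.53e+13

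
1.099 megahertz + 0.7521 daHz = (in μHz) 1.099e+12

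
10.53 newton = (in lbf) 2.367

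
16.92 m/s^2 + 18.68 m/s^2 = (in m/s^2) 35.6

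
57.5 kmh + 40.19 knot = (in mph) 81.98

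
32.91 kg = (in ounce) 1161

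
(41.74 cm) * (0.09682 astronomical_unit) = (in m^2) 6.046e+09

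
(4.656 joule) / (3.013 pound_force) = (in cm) 34.74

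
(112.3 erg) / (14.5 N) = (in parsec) 2.51e-23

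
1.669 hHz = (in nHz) 1.669e+11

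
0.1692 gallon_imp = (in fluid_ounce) 26.01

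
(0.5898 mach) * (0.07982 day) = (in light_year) 1.464e-10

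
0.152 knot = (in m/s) 0.0782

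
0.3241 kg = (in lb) 0.7145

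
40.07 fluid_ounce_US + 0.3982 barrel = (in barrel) 0.4057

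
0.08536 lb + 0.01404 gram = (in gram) 38.73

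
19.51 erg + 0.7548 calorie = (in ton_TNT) 7.548e-10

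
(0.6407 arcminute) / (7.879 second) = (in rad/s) 2.365e-05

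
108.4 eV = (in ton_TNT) 4.151e-27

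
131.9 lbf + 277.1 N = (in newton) 863.8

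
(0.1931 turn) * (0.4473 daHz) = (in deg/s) 310.9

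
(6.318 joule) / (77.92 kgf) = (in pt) 23.44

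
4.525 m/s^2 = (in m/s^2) 4.525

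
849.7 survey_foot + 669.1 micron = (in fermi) 2.59e+17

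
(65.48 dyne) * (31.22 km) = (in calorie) 4.886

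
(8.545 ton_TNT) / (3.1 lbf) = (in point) 7.349e+12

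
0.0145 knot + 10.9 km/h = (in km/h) 10.93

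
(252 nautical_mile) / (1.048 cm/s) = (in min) 7.422e+05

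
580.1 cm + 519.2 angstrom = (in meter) 5.801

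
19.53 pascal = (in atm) 0.0001927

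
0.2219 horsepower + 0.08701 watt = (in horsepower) 0.222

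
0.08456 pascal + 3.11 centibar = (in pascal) 3110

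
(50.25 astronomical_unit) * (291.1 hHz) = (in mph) 4.895e+17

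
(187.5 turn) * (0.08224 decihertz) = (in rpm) 92.52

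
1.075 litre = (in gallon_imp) 0.2365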